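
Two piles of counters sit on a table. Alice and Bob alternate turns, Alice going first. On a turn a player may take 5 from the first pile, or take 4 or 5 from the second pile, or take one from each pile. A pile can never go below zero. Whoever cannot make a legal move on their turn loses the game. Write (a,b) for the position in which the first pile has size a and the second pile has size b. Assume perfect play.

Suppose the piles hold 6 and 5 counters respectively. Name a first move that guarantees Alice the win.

Label each position W (a win for the player to move) or L (a loss). A position with no legal move is L; any other position is W exactly when some move reaches an L, and L when every move reaches a W.
No move ever increases a pile, so every position that can arise here has a ≤ 6 and b ≤ 5; it is enough to label the cells with 0 ≤ a ≤ 6 and 0 ≤ b ≤ 5.
Every move lowers a or b (never raises either), so fill the grid row by row in increasing a, and left to right within a row: each cell's successors are then already labelled.
      b=0  b=1  b=2  b=3  b=4  b=5
a=0:    L    L    L    L    W    W
a=1:    L    W    W    W    W    W
a=2:    L    W    L    L    W    W
a=3:    L    W    L    W    W    W
a=4:    L    W    L    W    W    W
a=5:    W    W    W    W    L    L
a=6:    W    L    L    L    L    W
Cells with no legal move (terminal, hence L): (0,0), (0,1), (0,2), (0,3), (1,0), (2,0), (3,0), (4,0).
The remaining L cells, each justified by listing all of its moves:
(2,2): only reaches (1,1)(W), which is W → L
(2,3): only reaches (1,2)(W), which is W → L
(3,2): only reaches (2,1)(W), which is W → L
(4,2): only reaches (3,1)(W), which is W → L
(5,4): only reaches (0,4)(W), (5,0)(W), (4,3)(W), all W → L
(5,5): only reaches (0,5)(W), (5,1)(W), (5,0)(W), (4,4)(W), all W → L
(6,1): only reaches (1,1)(W), (5,0)(W), all W → L
(6,2): only reaches (1,2)(W), (5,1)(W), all W → L
(6,3): only reaches (1,3)(W), (5,2)(W), all W → L
(6,4): only reaches (1,4)(W), (6,0)(W), (5,3)(W), all W → L
Every other cell has at least one move into one of the L cells above, so it is W.
From (6,5), the L positions reachable in one move are: (6,1), (5,4). Any move reaching one of these is winning.

Move to (6,1).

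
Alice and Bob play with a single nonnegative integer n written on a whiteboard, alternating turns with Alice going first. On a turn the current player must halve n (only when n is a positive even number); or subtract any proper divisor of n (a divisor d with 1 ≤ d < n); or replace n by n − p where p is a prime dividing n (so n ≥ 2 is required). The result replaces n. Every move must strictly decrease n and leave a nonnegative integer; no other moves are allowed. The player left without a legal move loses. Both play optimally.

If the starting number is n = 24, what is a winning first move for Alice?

Classify positions by backward induction: terminal positions (no move available) are L. From any other position, the mover wins iff some move reaches an L.
n=0: no move → L
n=1: no move → L
n=2: →0(L), so W
n=3: →0(L), so W
n=4: →2(W), 3(W) — all W, so L
n=5: →0(L), so W
n=6: →4(L), so W
n=7: →0(L), so W
n=8: →4(L), so W
n=9: →6(W), 8(W) — all W, so L
n=10: →9(L), so W
n=11: →0(L), so W
n=12: →9(L), so W
n=13: →0(L), so W
n=14: →7(W), 12(W), 13(W) — all W, so L
n=15: →14(L), so W
n=16: →14(L), so W
n=17: →0(L), so W
n=18: →9(L), so W
n=19: →0(L), so W
n=20: →10(W), 15(W), 16(W), 18(W), 19(W) — all W, so L
n=21: →14(L), so W
n=22: →20(L), so W
n=23: →0(L), so W
n=24: →20(L), so W
From 24, the L positions reachable in one move are: 20.

Move to 20.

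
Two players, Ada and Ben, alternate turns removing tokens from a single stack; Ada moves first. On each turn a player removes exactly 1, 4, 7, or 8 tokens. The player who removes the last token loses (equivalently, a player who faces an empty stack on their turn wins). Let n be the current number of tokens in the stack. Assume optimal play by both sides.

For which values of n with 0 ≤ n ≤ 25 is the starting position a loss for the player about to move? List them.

1, 3, 6, 12, 15, 17

Classify positions by backward induction: terminal positions (no move available) are W. From any other position, the mover wins iff some move reaches an L.
n=0: no move; the opponent has just taken the last token and therefore loses → W
n=1: the only move is to 0(W), a W ⇒ L
n=2: can move to 1, which is L ⇒ W
n=3: the only move is to 2(W), a W ⇒ L
n=4: can move to 3, which is L ⇒ W
n=5: can move to 1, which is L ⇒ W
n=6: moves to 5(W), 2(W); every one is W ⇒ L
n=7: can move to 6, which is L ⇒ W
n=8: can move to 1, which is L ⇒ W
n=9: can move to 1, which is L ⇒ W
n=10: can move to 6, which is L ⇒ W
n=11: can move to 3, which is L ⇒ W
n=12: moves to 11(W), 8(W), 5(W), 4(W); every one is W ⇒ L
n=13: can move to 12, which is L ⇒ W
n=14: can move to 6, which is L ⇒ W
n=15: moves to 14(W), 11(W), 8(W), 7(W); every one is W ⇒ L
n=16: can move to 15, which is L ⇒ W
n=17: moves to 16(W), 13(W), 10(W), 9(W); every one is W ⇒ L
n=18: can move to 17, which is L ⇒ W
n=19: can move to 15, which is L ⇒ W
n=20: can move to 12, which is L ⇒ W
n=21: can move to 17, which is L ⇒ W
n=22: can move to 15, which is L ⇒ W
n=23: can move to 15, which is L ⇒ W
n=24: can move to 17, which is L ⇒ W
n=25: can move to 17, which is L ⇒ W
Reading off the rows marked L gives the requested list; there are 6 such values of n.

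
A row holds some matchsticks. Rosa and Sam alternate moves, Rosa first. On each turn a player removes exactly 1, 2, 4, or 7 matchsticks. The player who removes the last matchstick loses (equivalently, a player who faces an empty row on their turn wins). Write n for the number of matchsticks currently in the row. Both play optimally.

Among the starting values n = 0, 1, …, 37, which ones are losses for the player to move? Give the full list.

1, 4, 7, 10, 13, 16, 19, 22, 25, 28, 31, 34, 37

Compute win/loss labels from the base case upward. A position with no move is W. Any other position is W if it can reach an L in one move, else L.
n=0: no move; the opponent has just taken the last matchstick and therefore loses → W
n=1: only reaches 0(W), which is W → L
n=2: reaches L-position 1 → W
n=3: reaches L-position 1 → W
n=4: only reaches 3(W), 2(W), 0(W), all W → L
n=5: reaches L-position 4 → W
n=6: reaches L-position 4 → W
n=7: only reaches 6(W), 5(W), 3(W), 0(W), all W → L
n=8: reaches L-position 7 → W
n=9: reaches L-position 7 → W
n=10: only reaches 9(W), 8(W), 6(W), 3(W), all W → L
n=11: reaches L-position 10 → W
n=12: reaches L-position 10 → W
n=13: only reaches 12(W), 11(W), 9(W), 6(W), all W → L
n=14: reaches L-position 13 → W
n=15: reaches L-position 13 → W
n=16: only reaches 15(W), 14(W), 12(W), 9(W), all W → L
n=17: reaches L-position 16 → W
n=18: reaches L-position 16 → W
n=19: only reaches 18(W), 17(W), 15(W), 12(W), all W → L
n=20: reaches L-position 19 → W
n=21: reaches L-position 19 → W
n=22: only reaches 21(W), 20(W), 18(W), 15(W), all W → L
n=23: reaches L-position 22 → W
n=24: reaches L-position 22 → W
n=25: only reaches 24(W), 23(W), 21(W), 18(W), all W → L
n=26: reaches L-position 25 → W
n=27: reaches L-position 25 → W
n=28: only reaches 27(W), 26(W), 24(W), 21(W), all W → L
n=29: reaches L-position 28 → W
n=30: reaches L-position 28 → W
n=31: only reaches 30(W), 29(W), 27(W), 24(W), all W → L
n=32: reaches L-position 31 → W
n=33: reaches L-position 31 → W
n=34: only reaches 33(W), 32(W), 30(W), 27(W), all W → L
n=35: reaches L-position 34 → W
n=36: reaches L-position 34 → W
n=37: only reaches 36(W), 35(W), 33(W), 30(W), all W → L
Reading off the rows marked L gives the requested list; there are 13 such values of n.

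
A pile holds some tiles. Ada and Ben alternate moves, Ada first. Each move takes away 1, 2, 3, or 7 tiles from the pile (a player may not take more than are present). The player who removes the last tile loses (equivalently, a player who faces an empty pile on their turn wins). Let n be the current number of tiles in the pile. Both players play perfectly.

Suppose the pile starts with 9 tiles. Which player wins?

Ben wins.

Classify positions by backward induction: terminal positions (no move available) are W. From any other position, the mover wins iff some move reaches an L.
n=0: no move; the opponent has just taken the last tile and therefore loses → W
n=1: →0(W) only, which is W, so L
n=2: →1(L), so W
n=3: →1(L), so W
n=4: →1(L), so W
n=5: →4(W), 3(W), 2(W) — all W, so L
n=6: →5(L), so W
n=7: →5(L), so W
n=8: →5(L), so W
n=9: →8(W), 7(W), 6(W), 2(W) — all W, so L
Every move from 9 reaches a W position, so the mover loses.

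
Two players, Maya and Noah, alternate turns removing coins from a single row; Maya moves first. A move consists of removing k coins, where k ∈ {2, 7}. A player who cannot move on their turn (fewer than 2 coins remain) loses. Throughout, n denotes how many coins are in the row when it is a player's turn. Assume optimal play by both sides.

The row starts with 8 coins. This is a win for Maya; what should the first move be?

Remove 7, leaving 1.

Classify positions by backward induction: terminal positions (no move available) are L. From any other position, the mover wins iff some move reaches an L.
n=0: no move → L
n=1: no move → L
n=2: W (go to 0, an L position)
n=3: W (go to 1, an L position)
n=4: L (sole option 2(W) is W)
n=5: L (sole option 3(W) is W)
n=6: W (go to 4, an L position)
n=7: W (go to 5, an L position)
n=8: W (go to 1, an L position)
From 8, the L positions reachable in one move are: 1.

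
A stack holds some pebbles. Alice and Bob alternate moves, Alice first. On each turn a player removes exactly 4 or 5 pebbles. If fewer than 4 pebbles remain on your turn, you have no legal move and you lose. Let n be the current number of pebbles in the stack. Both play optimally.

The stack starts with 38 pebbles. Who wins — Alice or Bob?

Positions with no move are L. A position that does have a move is losing for the player to move precisely when every available move leads to a winning position for the opponent. Fill in the labels:
n=0: no move → L
n=1: no move → L
n=2: no move → L
n=3: no move → L
n=4: can move to 0, which is L ⇒ W
n=5: can move to 1, which is L ⇒ W
n=6: can move to 2, which is L ⇒ W
n=7: can move to 3, which is L ⇒ W
n=8: can move to 3, which is L ⇒ W
n=9: moves to 5(W), 4(W); every one is W ⇒ L
n=10: moves to 6(W), 5(W); every one is W ⇒ L
n=11: moves to 7(W), 6(W); every one is W ⇒ L
n=12: moves to 8(W), 7(W); every one is W ⇒ L
n=13: can move to 9, which is L ⇒ W
n=14: can move to 10, which is L ⇒ W
n=15: can move to 11, which is L ⇒ W
n=16: can move to 12, which is L ⇒ W
n=17: can move to 12, which is L ⇒ W
n=18: moves to 14(W), 13(W); every one is W ⇒ L
n=19: moves to 15(W), 14(W); every one is W ⇒ L
n=20: moves to 16(W), 15(W); every one is W ⇒ L
n=21: moves to 17(W), 16(W); every one is W ⇒ L
n=22: can move to 18, which is L ⇒ W
n=23: can move to 19, which is L ⇒ W
n=24: can move to 20, which is L ⇒ W
n=25: can move to 21, which is L ⇒ W
n=26: can move to 21, which is L ⇒ W
n=27: moves to 23(W), 22(W); every one is W ⇒ L
n=28: moves to 24(W), 23(W); every one is W ⇒ L
n=29: moves to 25(W), 24(W); every one is W ⇒ L
n=30: moves to 26(W), 25(W); every one is W ⇒ L
n=31: can move to 27, which is L ⇒ W
n=32: can move to 28, which is L ⇒ W
n=33: can move to 29, which is L ⇒ W
n=34: can move to 30, which is L ⇒ W
n=35: can move to 30, which is L ⇒ W
n=36: moves to 32(W), 31(W); every one is W ⇒ L
n=37: moves to 33(W), 32(W); every one is W ⇒ L
n=38: moves to 34(W), 33(W); every one is W ⇒ L
Every move from 38 reaches a W position, so the mover loses.

Bob wins.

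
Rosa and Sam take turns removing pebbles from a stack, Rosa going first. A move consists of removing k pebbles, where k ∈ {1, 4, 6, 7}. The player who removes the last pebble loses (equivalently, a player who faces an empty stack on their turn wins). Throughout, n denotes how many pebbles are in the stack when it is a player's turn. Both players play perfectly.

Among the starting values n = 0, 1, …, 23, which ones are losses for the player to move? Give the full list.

Positions with no move are W. A position that does have a move is losing for the player to move precisely when every available move leads to a winning position for the opponent. Fill in the labels:
n=0: no move; the opponent has just taken the last pebble and therefore loses → W
n=1: the only move is to 0(W), a W ⇒ L
n=2: can move to 1, which is L ⇒ W
n=3: the only move is to 2(W), a W ⇒ L
n=4: can move to 3, which is L ⇒ W
n=5: can move to 1, which is L ⇒ W
n=6: moves to 5(W), 2(W), 0(W); every one is W ⇒ L
n=7: can move to 6, which is L ⇒ W
n=8: can move to 1, which is L ⇒ W
n=9: can move to 3, which is L ⇒ W
n=10: can move to 6, which is L ⇒ W
n=11: moves to 10(W), 7(W), 5(W), 4(W); every one is W ⇒ L
n=12: can move to 11, which is L ⇒ W
n=13: can move to 6, which is L ⇒ W
n=14: moves to 13(W), 10(W), 8(W), 7(W); every one is W ⇒ L
n=15: can move to 14, which is L ⇒ W
n=16: moves to 15(W), 12(W), 10(W), 9(W); every one is W ⇒ L
n=17: can move to 16, which is L ⇒ W
n=18: can move to 14, which is L ⇒ W
n=19: moves to 18(W), 15(W), 13(W), 12(W); every one is W ⇒ L
n=20: can move to 19, which is L ⇒ W
n=21: can move to 14, which is L ⇒ W
n=22: can move to 16, which is L ⇒ W
n=23: can move to 19, which is L ⇒ W
The losing starting values of n are exactly the entries labelled L in this table (7 of them).

1, 3, 6, 11, 14, 16, 19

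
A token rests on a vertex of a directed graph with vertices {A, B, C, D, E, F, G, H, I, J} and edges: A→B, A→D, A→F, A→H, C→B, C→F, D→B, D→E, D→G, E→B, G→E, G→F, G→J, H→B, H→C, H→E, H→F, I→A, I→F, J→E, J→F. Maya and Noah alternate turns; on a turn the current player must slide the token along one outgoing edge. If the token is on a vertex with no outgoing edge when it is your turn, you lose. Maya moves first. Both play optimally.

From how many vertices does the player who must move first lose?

Work bottom-up. With no move the player to move loses. Otherwise the position is W if at least one move leads to an L position for the opponent, and L if every move leads to a W.
Every edge goes from a vertex to one that appears earlier in the order B, F, E, C, J, G, H, D, A, I, so processing vertices in that order labels each vertex after all of its successors.
B: no outgoing edge → L
F: no outgoing edge → L
E: W (go to B, an L position)
C: W (go to F, an L position)
J: W (go to F, an L position)
G: W (go to F, an L position)
H: W (go to F, an L position)
D: W (go to B, an L position)
A: W (go to F, an L position)
I: W (go to F, an L position)
The L vertices are B, F; that is 2 in all.

2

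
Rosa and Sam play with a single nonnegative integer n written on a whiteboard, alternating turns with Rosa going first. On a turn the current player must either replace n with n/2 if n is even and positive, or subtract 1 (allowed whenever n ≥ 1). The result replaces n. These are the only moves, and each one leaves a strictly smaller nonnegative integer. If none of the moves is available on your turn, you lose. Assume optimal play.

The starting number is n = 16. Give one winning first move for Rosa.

Classify positions by backward induction: terminal positions (no move available) are L. From any other position, the mover wins iff some move reaches an L.
n=0: no move → L
n=1: reaches L-position 0 → W
n=2: only reaches 1(W), which is W → L
n=3: reaches L-position 2 → W
n=4: reaches L-position 2 → W
n=5: only reaches 4(W), which is W → L
n=6: reaches L-position 5 → W
n=7: only reaches 6(W), which is W → L
n=8: reaches L-position 7 → W
n=9: only reaches 8(W), which is W → L
n=10: reaches L-position 5 → W
n=11: only reaches 10(W), which is W → L
n=12: reaches L-position 11 → W
n=13: only reaches 12(W), which is W → L
n=14: reaches L-position 7 → W
n=15: only reaches 14(W), which is W → L
n=16: reaches L-position 15 → W
From 16, the L positions reachable in one move are: 15.

Move to 15.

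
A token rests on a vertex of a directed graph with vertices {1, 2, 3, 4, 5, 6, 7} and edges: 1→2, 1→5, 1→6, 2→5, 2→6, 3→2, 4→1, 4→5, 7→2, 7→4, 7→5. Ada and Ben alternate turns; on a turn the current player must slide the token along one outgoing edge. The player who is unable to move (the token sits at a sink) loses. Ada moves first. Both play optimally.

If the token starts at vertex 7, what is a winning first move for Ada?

Classify positions by backward induction: terminal positions (no move available) are L. From any other position, the mover wins iff some move reaches an L.
Every edge goes from a vertex to one that appears earlier in the order 5, 6, 2, 1, 3, 4, 7, so processing vertices in that order labels each vertex after all of its successors.
5: no outgoing edge → L
6: no outgoing edge → L
2: can move to 6, which is L ⇒ W
1: can move to 6, which is L ⇒ W
3: the only move is to 2(W), a W ⇒ L
4: can move to 5, which is L ⇒ W
7: can move to 5, which is L ⇒ W
From 7, the L positions reachable in one move are: 5.

Move to 5.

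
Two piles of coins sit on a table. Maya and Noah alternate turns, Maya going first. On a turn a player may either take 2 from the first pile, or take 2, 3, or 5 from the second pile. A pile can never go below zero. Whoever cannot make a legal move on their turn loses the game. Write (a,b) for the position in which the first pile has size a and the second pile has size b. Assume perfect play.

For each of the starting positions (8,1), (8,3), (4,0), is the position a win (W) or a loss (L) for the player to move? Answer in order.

Compute win/loss labels from the base case upward. A position with no move is L. Any other position is W if it can reach an L in one move, else L.
No move ever increases a pile, so every position that can arise here has a ≤ 8 and b ≤ 3; it is enough to label the cells with 0 ≤ a ≤ 8 and 0 ≤ b ≤ 3.
Every move lowers a or b (never raises either), so fill the grid row by row in increasing a, and left to right within a row: each cell's successors are then already labelled.
      b=0  b=1  b=2  b=3
a=0:    L    L    W    W
a=1:    L    L    W    W
a=2:    W    W    L    L
a=3:    W    W    L    L
a=4:    L    L    W    W
a=5:    L    L    W    W
a=6:    W    W    L    L
a=7:    W    W    L    L
a=8:    L    L    W    W
Cells with no legal move (terminal, hence L): (0,0), (0,1), (1,0), (1,1).
The remaining L cells, each justified by listing all of its moves:
(2,2): →(0,2)(W), (2,0)(W) — all W, so L
(2,3): →(0,3)(W), (2,1)(W), (2,0)(W) — all W, so L
(3,2): →(1,2)(W), (3,0)(W) — all W, so L
(3,3): →(1,3)(W), (3,1)(W), (3,0)(W) — all W, so L
(4,0): →(2,0)(W) only, which is W, so L
(4,1): →(2,1)(W) only, which is W, so L
(5,0): →(3,0)(W) only, which is W, so L
(5,1): →(3,1)(W) only, which is W, so L
(6,2): →(4,2)(W), (6,0)(W) — all W, so L
(6,3): →(4,3)(W), (6,1)(W), (6,0)(W) — all W, so L
(7,2): →(5,2)(W), (7,0)(W) — all W, so L
(7,3): →(5,3)(W), (7,1)(W), (7,0)(W) — all W, so L
(8,0): →(6,0)(W) only, which is W, so L
(8,1): →(6,1)(W) only, which is W, so L
Every other cell has at least one move into one of the L cells above, so it is W.
(8,1): one of the L cells justified above, so L
(8,3): the move to (6,3) reaches an L cell, so W
(4,0): one of the L cells justified above, so L

(8,1): L, (8,3): W, (4,0): L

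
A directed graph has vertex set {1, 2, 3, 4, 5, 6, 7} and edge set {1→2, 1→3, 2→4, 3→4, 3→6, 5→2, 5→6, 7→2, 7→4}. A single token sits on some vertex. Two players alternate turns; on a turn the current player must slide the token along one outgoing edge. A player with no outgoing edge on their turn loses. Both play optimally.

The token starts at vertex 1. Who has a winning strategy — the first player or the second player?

The second player wins.

Positions with no move are L. A position that does have a move is losing for the player to move precisely when every available move leads to a winning position for the opponent. Fill in the labels:
Every edge goes from a vertex to one that appears earlier in the order 6, 4, 2, 7, 3, 5, 1, so processing vertices in that order labels each vertex after all of its successors.
6: no outgoing edge → L
4: no outgoing edge → L
2: W (go to 4, an L position)
7: W (go to 4, an L position)
3: W (go to 4, an L position)
5: W (go to 6, an L position)
1: L (options 3(W), 2(W) are all W)
Every move from 1 reaches a W position, so the mover loses.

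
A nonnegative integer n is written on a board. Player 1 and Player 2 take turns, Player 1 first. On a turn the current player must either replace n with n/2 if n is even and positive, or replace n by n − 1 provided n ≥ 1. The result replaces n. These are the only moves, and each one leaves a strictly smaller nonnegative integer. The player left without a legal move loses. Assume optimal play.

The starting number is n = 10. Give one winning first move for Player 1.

Move to 5.

Compute win/loss labels from the base case upward. A position with no move is L. Any other position is W if it can reach an L in one move, else L.
n=0: no move → L
n=1: →0(L), so W
n=2: →1(W) only, which is W, so L
n=3: →2(L), so W
n=4: →2(L), so W
n=5: →4(W) only, which is W, so L
n=6: →5(L), so W
n=7: →6(W) only, which is W, so L
n=8: →7(L), so W
n=9: →8(W) only, which is W, so L
n=10: →5(L), so W
From 10, the L positions reachable in one move are: 5, 9. Any move reaching one of these is winning.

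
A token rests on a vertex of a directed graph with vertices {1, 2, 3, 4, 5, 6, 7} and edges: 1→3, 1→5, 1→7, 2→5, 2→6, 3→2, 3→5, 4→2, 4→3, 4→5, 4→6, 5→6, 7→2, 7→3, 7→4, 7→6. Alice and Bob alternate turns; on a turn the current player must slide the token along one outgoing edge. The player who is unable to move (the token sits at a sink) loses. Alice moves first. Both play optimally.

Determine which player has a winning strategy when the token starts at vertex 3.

Bob wins.

Compute win/loss labels from the base case upward. A position with no move is L. Any other position is W if it can reach an L in one move, else L.
Every edge goes from a vertex to one that appears earlier in the order 6, 5, 2, 3, 4, 7, 1, so processing vertices in that order labels each vertex after all of its successors.
6: no outgoing edge → L
5: reaches L-position 6 → W
2: reaches L-position 6 → W
3: only reaches 2(W), 5(W), all W → L
4: reaches L-position 3 → W
7: reaches L-position 3 → W
1: reaches L-position 3 → W
The starting position 3 is L: whatever Alice does, the opponent receives a W position.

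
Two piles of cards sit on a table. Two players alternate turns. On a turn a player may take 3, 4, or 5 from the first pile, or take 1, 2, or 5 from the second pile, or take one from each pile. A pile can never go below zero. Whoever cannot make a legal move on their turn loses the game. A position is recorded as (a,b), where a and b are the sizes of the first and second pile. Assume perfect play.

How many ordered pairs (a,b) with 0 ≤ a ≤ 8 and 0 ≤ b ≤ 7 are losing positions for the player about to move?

Build the W/L table. Terminal = L. A non-terminal position is W if it has a move to some L; otherwise it is L.
Every move lowers a or b (never raises either), so fill the grid row by row in increasing a, and left to right within a row: each cell's successors are then already labelled.
      b=0  b=1  b=2  b=3  b=4  b=5  b=6  b=7
a=0:    L    W    W    L    W    W    L    W
a=1:    L    W    W    L    W    W    L    W
a=2:    L    W    W    L    W    W    L    W
a=3:    W    W    L    W    W    L    W    W
a=4:    W    L    W    W    L    W    W    L
a=5:    W    L    W    W    L    W    W    L
a=6:    W    L    W    W    L    W    W    L
a=7:    W    W    W    W    W    W    W    W
a=8:    L    W    W    L    W    W    L    W
Cells with no legal move (terminal, hence L): (0,0), (1,0), (2,0).
The remaining L cells, each justified by listing all of its moves:
(0,3): →(0,2)(W), (0,1)(W) — all W, so L
(0,6): →(0,5)(W), (0,4)(W), (0,1)(W) — all W, so L
(1,3): →(1,2)(W), (1,1)(W), (0,2)(W) — all W, so L
(1,6): →(1,5)(W), (1,4)(W), (1,1)(W), (0,5)(W) — all W, so L
(2,3): →(2,2)(W), (2,1)(W), (1,2)(W) — all W, so L
(2,6): →(2,5)(W), (2,4)(W), (2,1)(W), (1,5)(W) — all W, so L
(3,2): →(0,2)(W), (3,1)(W), (3,0)(W), (2,1)(W) — all W, so L
(3,5): →(0,5)(W), (3,4)(W), (3,3)(W), (3,0)(W), (2,4)(W) — all W, so L
(4,1): →(1,1)(W), (0,1)(W), (4,0)(W), (3,0)(W) — all W, so L
(4,4): →(1,4)(W), (0,4)(W), (4,3)(W), (4,2)(W), (3,3)(W) — all W, so L
(4,7): →(1,7)(W), (0,7)(W), (4,6)(W), (4,5)(W), (4,2)(W), (3,6)(W) — all W, so L
(5,1): →(2,1)(W), (1,1)(W), (0,1)(W), (5,0)(W), (4,0)(W) — all W, so L
(5,4): →(2,4)(W), (1,4)(W), (0,4)(W), (5,3)(W), (5,2)(W), (4,3)(W) — all W, so L
(5,7): →(2,7)(W), (1,7)(W), (0,7)(W), (5,6)(W), (5,5)(W), (5,2)(W), (4,6)(W) — all W, so L
(6,1): →(3,1)(W), (2,1)(W), (1,1)(W), (6,0)(W), (5,0)(W) — all W, so L
(6,4): →(3,4)(W), (2,4)(W), (1,4)(W), (6,3)(W), (6,2)(W), (5,3)(W) — all W, so L
(6,7): →(3,7)(W), (2,7)(W), (1,7)(W), (6,6)(W), (6,5)(W), (6,2)(W), (5,6)(W) — all W, so L
(8,0): →(5,0)(W), (4,0)(W), (3,0)(W) — all W, so L
(8,3): →(5,3)(W), (4,3)(W), (3,3)(W), (8,2)(W), (8,1)(W), (7,2)(W) — all W, so L
(8,6): →(5,6)(W), (4,6)(W), (3,6)(W), (8,5)(W), (8,4)(W), (8,1)(W), (7,5)(W) — all W, so L
Every other cell has at least one move into one of the L cells above, so it is W.
L cells per row: a=0: 3, a=1: 3, a=2: 3, a=3: 2, a=4: 3, a=5: 3, a=6: 3, a=7: 0, a=8: 3; total 23.

23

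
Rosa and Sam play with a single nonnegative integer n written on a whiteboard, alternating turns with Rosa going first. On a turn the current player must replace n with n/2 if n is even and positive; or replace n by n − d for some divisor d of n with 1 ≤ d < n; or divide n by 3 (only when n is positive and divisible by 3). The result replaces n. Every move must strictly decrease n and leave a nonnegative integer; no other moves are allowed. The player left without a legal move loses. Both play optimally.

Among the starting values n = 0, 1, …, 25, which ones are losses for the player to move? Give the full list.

Positions with no move are L. A position that does have a move is losing for the player to move precisely when every available move leads to a winning position for the opponent. Fill in the labels:
n=0: no move → L
n=1: no move → L
n=2: W (go to 1, an L position)
n=3: W (go to 1, an L position)
n=4: L (options 2(W), 3(W) are all W)
n=5: W (go to 4, an L position)
n=6: W (go to 4, an L position)
n=7: L (sole option 6(W) is W)
n=8: W (go to 4, an L position)
n=9: L (options 3(W), 6(W), 8(W) are all W)
n=10: W (go to 9, an L position)
n=11: L (sole option 10(W) is W)
n=12: W (go to 4, an L position)
n=13: L (sole option 12(W) is W)
n=14: W (go to 7, an L position)
n=15: L (options 5(W), 10(W), 12(W), 14(W) are all W)
n=16: W (go to 15, an L position)
n=17: L (sole option 16(W) is W)
n=18: W (go to 9, an L position)
n=19: L (sole option 18(W) is W)
n=20: W (go to 15, an L position)
n=21: W (go to 7, an L position)
n=22: W (go to 11, an L position)
n=23: L (sole option 22(W) is W)
n=24: W (go to 23, an L position)
n=25: L (options 20(W), 24(W) are all W)
Reading off the rows marked L gives the requested list; there are 12 such values of n.

0, 1, 4, 7, 9, 11, 13, 15, 17, 19, 23, 25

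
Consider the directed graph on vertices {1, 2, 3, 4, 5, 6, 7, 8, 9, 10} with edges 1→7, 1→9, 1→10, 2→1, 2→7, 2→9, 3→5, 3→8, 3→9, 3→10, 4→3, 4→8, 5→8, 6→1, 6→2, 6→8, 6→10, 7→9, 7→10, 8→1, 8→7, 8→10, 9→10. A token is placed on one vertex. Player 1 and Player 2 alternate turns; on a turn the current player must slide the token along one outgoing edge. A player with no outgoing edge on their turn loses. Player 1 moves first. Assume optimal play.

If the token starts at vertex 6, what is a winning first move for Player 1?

Move to 2.

Work bottom-up. With no move the player to move loses. Otherwise the position is W if at least one move leads to an L position for the opponent, and L if every move leads to a W.
Every edge goes from a vertex to one that appears earlier in the order 10, 9, 7, 1, 2, 8, 6, 5, 3, 4, so processing vertices in that order labels each vertex after all of its successors.
10: no outgoing edge → L
9: can move to 10, which is L ⇒ W
7: can move to 10, which is L ⇒ W
1: can move to 10, which is L ⇒ W
2: moves to 1(W), 7(W), 9(W); every one is W ⇒ L
8: can move to 10, which is L ⇒ W
6: can move to 2, which is L ⇒ W
5: the only move is to 8(W), a W ⇒ L
3: can move to 5, which is L ⇒ W
4: moves to 3(W), 8(W); every one is W ⇒ L
From 6, the L positions reachable in one move are: 2, 10. Any move reaching one of these is winning.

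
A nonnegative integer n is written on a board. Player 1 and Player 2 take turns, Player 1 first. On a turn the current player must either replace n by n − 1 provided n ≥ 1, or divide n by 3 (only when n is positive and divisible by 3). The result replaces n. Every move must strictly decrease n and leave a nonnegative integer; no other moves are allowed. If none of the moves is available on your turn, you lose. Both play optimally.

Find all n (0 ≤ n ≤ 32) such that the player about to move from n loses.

0, 2, 4, 7, 9, 11, 13, 15, 17, 19, 22, 24, 26, 28, 30, 32

Compute win/loss labels from the base case upward. A position with no move is L. Any other position is W if it can reach an L in one move, else L.
n=0: no move → L
n=1: can move to 0, which is L ⇒ W
n=2: the only move is to 1(W), a W ⇒ L
n=3: can move to 2, which is L ⇒ W
n=4: the only move is to 3(W), a W ⇒ L
n=5: can move to 4, which is L ⇒ W
n=6: can move to 2, which is L ⇒ W
n=7: the only move is to 6(W), a W ⇒ L
n=8: can move to 7, which is L ⇒ W
n=9: moves to 3(W), 8(W); every one is W ⇒ L
n=10: can move to 9, which is L ⇒ W
n=11: the only move is to 10(W), a W ⇒ L
n=12: can move to 4, which is L ⇒ W
n=13: the only move is to 12(W), a W ⇒ L
n=14: can move to 13, which is L ⇒ W
n=15: moves to 5(W), 14(W); every one is W ⇒ L
n=16: can move to 15, which is L ⇒ W
n=17: the only move is to 16(W), a W ⇒ L
n=18: can move to 17, which is L ⇒ W
n=19: the only move is to 18(W), a W ⇒ L
n=20: can move to 19, which is L ⇒ W
n=21: can move to 7, which is L ⇒ W
n=22: the only move is to 21(W), a W ⇒ L
n=23: can move to 22, which is L ⇒ W
n=24: moves to 8(W), 23(W); every one is W ⇒ L
n=25: can move to 24, which is L ⇒ W
n=26: the only move is to 25(W), a W ⇒ L
n=27: can move to 9, which is L ⇒ W
n=28: the only move is to 27(W), a W ⇒ L
n=29: can move to 28, which is L ⇒ W
n=30: moves to 10(W), 29(W); every one is W ⇒ L
n=31: can move to 30, which is L ⇒ W
n=32: the only move is to 31(W), a W ⇒ L
Reading off the rows marked L gives the requested list; there are 16 such values of n.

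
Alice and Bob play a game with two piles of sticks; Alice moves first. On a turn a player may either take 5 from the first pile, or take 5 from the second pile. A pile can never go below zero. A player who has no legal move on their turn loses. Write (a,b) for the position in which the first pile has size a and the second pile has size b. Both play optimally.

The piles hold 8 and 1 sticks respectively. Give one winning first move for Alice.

Move to (3,1).

Positions with no move are L. A position that does have a move is losing for the player to move precisely when every available move leads to a winning position for the opponent. Fill in the labels:
No move ever increases a pile, so every position that can arise here has a ≤ 8 and b ≤ 1; it is enough to label the cells with 0 ≤ a ≤ 8 and 0 ≤ b ≤ 1.
Every move lowers a or b (never raises either), so fill the grid row by row in increasing a, and left to right within a row: each cell's successors are then already labelled.
      b=0  b=1
a=0:    L    L
a=1:    L    L
a=2:    L    L
a=3:    L    L
a=4:    L    L
a=5:    W    W
a=6:    W    W
a=7:    W    W
a=8:    W    W
Cells with no legal move (terminal, hence L): (0,0), (0,1), (1,0), (1,1), (2,0), (2,1), (3,0), (3,1), (4,0), (4,1).
Every other cell has at least one move into one of the L cells above, so it is W.
From (8,1), the L positions reachable in one move are: (3,1).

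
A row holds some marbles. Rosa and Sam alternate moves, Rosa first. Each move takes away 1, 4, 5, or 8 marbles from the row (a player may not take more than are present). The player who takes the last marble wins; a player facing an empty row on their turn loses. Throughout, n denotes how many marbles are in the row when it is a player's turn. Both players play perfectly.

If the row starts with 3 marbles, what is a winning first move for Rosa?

Remove 1, leaving 2.

Use the standard recursion: the mover loses at a terminal position; elsewhere, the mover wins exactly when some move hands the opponent an L position.
n=0: no move → L
n=1: →0(L), so W
n=2: →1(W) only, which is W, so L
n=3: →2(L), so W
From 3, the L positions reachable in one move are: 2.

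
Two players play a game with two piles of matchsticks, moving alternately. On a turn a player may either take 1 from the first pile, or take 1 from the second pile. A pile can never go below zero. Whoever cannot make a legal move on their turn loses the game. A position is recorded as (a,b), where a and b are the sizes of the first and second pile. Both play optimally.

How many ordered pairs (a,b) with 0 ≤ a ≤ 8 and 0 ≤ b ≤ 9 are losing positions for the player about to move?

Build the W/L table. Terminal = L. A non-terminal position is W if it has a move to some L; otherwise it is L.
Every move lowers a or b (never raises either), so fill the grid row by row in increasing a, and left to right within a row: each cell's successors are then already labelled.
      b=0  b=1  b=2  b=3  b=4  b=5  b=6  b=7  b=8  b=9
a=0:    L    W    L    W    L    W    L    W    L    W
a=1:    W    L    W    L    W    L    W    L    W    L
a=2:    L    W    L    W    L    W    L    W    L    W
a=3:    W    L    W    L    W    L    W    L    W    L
a=4:    L    W    L    W    L    W    L    W    L    W
a=5:    W    L    W    L    W    L    W    L    W    L
a=6:    L    W    L    W    L    W    L    W    L    W
a=7:    W    L    W    L    W    L    W    L    W    L
a=8:    L    W    L    W    L    W    L    W    L    W
Cells with no legal move (terminal, hence L): (0,0).
The remaining L cells, each justified by listing all of its moves:
(0,2): L (sole option (0,1)(W) is W)
(0,4): L (sole option (0,3)(W) is W)
(0,6): L (sole option (0,5)(W) is W)
(0,8): L (sole option (0,7)(W) is W)
(1,1): L (options (0,1)(W), (1,0)(W) are all W)
(1,3): L (options (0,3)(W), (1,2)(W) are all W)
(1,5): L (options (0,5)(W), (1,4)(W) are all W)
(1,7): L (options (0,7)(W), (1,6)(W) are all W)
(1,9): L (options (0,9)(W), (1,8)(W) are all W)
(2,0): L (sole option (1,0)(W) is W)
(2,2): L (options (1,2)(W), (2,1)(W) are all W)
(2,4): L (options (1,4)(W), (2,3)(W) are all W)
(2,6): L (options (1,6)(W), (2,5)(W) are all W)
(2,8): L (options (1,8)(W), (2,7)(W) are all W)
(3,1): L (options (2,1)(W), (3,0)(W) are all W)
(3,3): L (options (2,3)(W), (3,2)(W) are all W)
(3,5): L (options (2,5)(W), (3,4)(W) are all W)
(3,7): L (options (2,7)(W), (3,6)(W) are all W)
(3,9): L (options (2,9)(W), (3,8)(W) are all W)
(4,0): L (sole option (3,0)(W) is W)
(4,2): L (options (3,2)(W), (4,1)(W) are all W)
(4,4): L (options (3,4)(W), (4,3)(W) are all W)
(4,6): L (options (3,6)(W), (4,5)(W) are all W)
(4,8): L (options (3,8)(W), (4,7)(W) are all W)
(5,1): L (options (4,1)(W), (5,0)(W) are all W)
(5,3): L (options (4,3)(W), (5,2)(W) are all W)
(5,5): L (options (4,5)(W), (5,4)(W) are all W)
(5,7): L (options (4,7)(W), (5,6)(W) are all W)
(5,9): L (options (4,9)(W), (5,8)(W) are all W)
(6,0): L (sole option (5,0)(W) is W)
(6,2): L (options (5,2)(W), (6,1)(W) are all W)
(6,4): L (options (5,4)(W), (6,3)(W) are all W)
(6,6): L (options (5,6)(W), (6,5)(W) are all W)
(6,8): L (options (5,8)(W), (6,7)(W) are all W)
(7,1): L (options (6,1)(W), (7,0)(W) are all W)
(7,3): L (options (6,3)(W), (7,2)(W) are all W)
(7,5): L (options (6,5)(W), (7,4)(W) are all W)
(7,7): L (options (6,7)(W), (7,6)(W) are all W)
(7,9): L (options (6,9)(W), (7,8)(W) are all W)
(8,0): L (sole option (7,0)(W) is W)
(8,2): L (options (7,2)(W), (8,1)(W) are all W)
(8,4): L (options (7,4)(W), (8,3)(W) are all W)
(8,6): L (options (7,6)(W), (8,5)(W) are all W)
(8,8): L (options (7,8)(W), (8,7)(W) are all W)
Every other cell has at least one move into one of the L cells above, so it is W.
L cells per row: a=0: 5, a=1: 5, a=2: 5, a=3: 5, a=4: 5, a=5: 5, a=6: 5, a=7: 5, a=8: 5; total 45.

45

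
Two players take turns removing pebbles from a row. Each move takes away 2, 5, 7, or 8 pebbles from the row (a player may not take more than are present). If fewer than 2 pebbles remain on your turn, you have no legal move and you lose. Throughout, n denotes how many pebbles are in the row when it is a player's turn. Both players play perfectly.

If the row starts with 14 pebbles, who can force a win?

Use the standard recursion: the mover loses at a terminal position; elsewhere, the mover wins exactly when some move hands the opponent an L position.
n=0: no move → L
n=1: no move → L
n=2: can move to 0, which is L ⇒ W
n=3: can move to 1, which is L ⇒ W
n=4: the only move is to 2(W), a W ⇒ L
n=5: can move to 0, which is L ⇒ W
n=6: can move to 4, which is L ⇒ W
n=7: can move to 0, which is L ⇒ W
n=8: can move to 1, which is L ⇒ W
n=9: can move to 4, which is L ⇒ W
n=10: moves to 8(W), 5(W), 3(W), 2(W); every one is W ⇒ L
n=11: can move to 4, which is L ⇒ W
n=12: can move to 10, which is L ⇒ W
n=13: moves to 11(W), 8(W), 6(W), 5(W); every one is W ⇒ L
n=14: moves to 12(W), 9(W), 7(W), 6(W); every one is W ⇒ L
Every move from 14 reaches a W position, so the mover loses.

The second player wins.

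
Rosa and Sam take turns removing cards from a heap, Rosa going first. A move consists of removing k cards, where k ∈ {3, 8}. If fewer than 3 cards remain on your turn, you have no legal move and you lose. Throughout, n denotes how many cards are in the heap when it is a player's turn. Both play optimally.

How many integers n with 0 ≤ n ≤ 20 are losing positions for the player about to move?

Positions with no move are L. A position that does have a move is losing for the player to move precisely when every available move leads to a winning position for the opponent. Fill in the labels:
n=0: no move → L
n=1: no move → L
n=2: no move → L
n=3: W (go to 0, an L position)
n=4: W (go to 1, an L position)
n=5: W (go to 2, an L position)
n=6: L (sole option 3(W) is W)
n=7: L (sole option 4(W) is W)
n=8: W (go to 0, an L position)
n=9: W (go to 6, an L position)
n=10: W (go to 7, an L position)
n=11: L (options 8(W), 3(W) are all W)
n=12: L (options 9(W), 4(W) are all W)
n=13: L (options 10(W), 5(W) are all W)
n=14: W (go to 11, an L position)
n=15: W (go to 12, an L position)
n=16: W (go to 13, an L position)
n=17: L (options 14(W), 9(W) are all W)
n=18: L (options 15(W), 10(W) are all W)
n=19: W (go to 11, an L position)
n=20: W (go to 17, an L position)
L entries with 0 ≤ n ≤ 20: n = 0, 1, 2, 6, 7, 11, 12, 13, 17, 18; that makes 10.

10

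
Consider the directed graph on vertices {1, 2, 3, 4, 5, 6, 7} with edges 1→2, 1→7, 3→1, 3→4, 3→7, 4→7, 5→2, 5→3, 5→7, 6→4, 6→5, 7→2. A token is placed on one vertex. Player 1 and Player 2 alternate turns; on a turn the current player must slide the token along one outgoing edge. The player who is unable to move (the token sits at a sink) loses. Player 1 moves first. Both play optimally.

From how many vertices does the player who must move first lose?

2

Use the standard recursion: the mover loses at a terminal position; elsewhere, the mover wins exactly when some move hands the opponent an L position.
Every edge goes from a vertex to one that appears earlier in the order 2, 7, 1, 4, 3, 5, 6, so processing vertices in that order labels each vertex after all of its successors.
2: no outgoing edge → L
7: W (go to 2, an L position)
1: W (go to 2, an L position)
4: L (sole option 7(W) is W)
3: W (go to 4, an L position)
5: W (go to 2, an L position)
6: W (go to 4, an L position)
The L vertices are 2, 4; that is 2 in all.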